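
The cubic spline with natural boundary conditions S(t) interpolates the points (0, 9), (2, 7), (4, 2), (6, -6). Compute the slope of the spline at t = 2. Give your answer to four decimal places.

-1.6000

Let M_i = S''(x_i). Step sizes h_i = 2, 2, 2; slopes of the chords Δ_i = (y_(i+1) - y_i)/h_i = -1, -5/2, -4.
  2·M_0 + 8·M_1 + 2·M_2 = 6(Δ_1 - Δ_0) = -9
  2·M_1 + 8·M_2 + 2·M_3 = 6(Δ_2 - Δ_1) = -9
Natural end conditions: M_0 = M_3 = 0.
Solving: M_0 = 0, M_1 = -9/10, M_2 = -9/10, M_3 = 0.
On [2, 4], S'(t) = b_1 + 2c_1·(t - 2) + 3d_1·(t - 2)² with b_1 = Δ_1 - h_1(2M_1 + M_2)/6 = -8/5, c_1 = M_1/2 = -9/20, d_1 = (M_2 - M_1)/(6h_1) = 0. So S'(2) = -8/5.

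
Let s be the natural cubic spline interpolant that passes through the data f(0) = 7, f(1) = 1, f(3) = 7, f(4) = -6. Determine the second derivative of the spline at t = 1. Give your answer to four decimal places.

16.1250

Write M_i for s''(x_i). With h_i = 1, 2, 1 and divided differences Δ_i = -6, 3, -13, the continuity of s' gives the tridiagonal system
  1·M_0 + 6·M_1 + 2·M_2 = 6(Δ_1 - Δ_0) = 54
  2·M_1 + 6·M_2 + 1·M_3 = 6(Δ_2 - Δ_1) = -96
Natural end conditions: M_0 = M_3 = 0.
Solving: M_0 = 0, M_1 = 129/8, M_2 = -171/8, M_3 = 0.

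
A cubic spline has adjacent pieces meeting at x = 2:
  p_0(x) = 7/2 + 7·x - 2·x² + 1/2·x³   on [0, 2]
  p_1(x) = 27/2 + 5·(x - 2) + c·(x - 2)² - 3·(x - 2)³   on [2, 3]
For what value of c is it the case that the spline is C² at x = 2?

p_0''(x) = -4 + 3·x, so p_0''(2) = 2. On the right, p_1''(2) = 2c, so c = 1.

1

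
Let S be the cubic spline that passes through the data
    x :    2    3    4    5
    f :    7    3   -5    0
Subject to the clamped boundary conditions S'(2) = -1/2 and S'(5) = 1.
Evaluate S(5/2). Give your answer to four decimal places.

With σ_i denoting the second derivative at x_i, h_i = 1, 1, 1, and Δ_i = (y_(i+1) − y_i)/h_i = -4, -8, 5:
  1·σ_0 + 4·σ_1 + 1·σ_2 = 6(Δ_1 - Δ_0) = -24
  1·σ_1 + 4·σ_2 + 1·σ_3 = 6(Δ_2 - Δ_1) = 78
Clamped end conditions give two more equations: 2h_0·σ_0 + h_0·σ_1 = 6(Δ_0 - S'(2)) = -21 and h_2·σ_2 + 2h_2·σ_3 = 6(S'(5) - Δ_2) = -24.
Solving the tridiagonal system: σ_0 = -22/5, σ_1 = -61/5, σ_2 = 146/5, σ_3 = -133/5.
On [2, 3], S(x) = 7 - 1/2·(x - 2) - 11/5·(x - 2)² - 13/10·(x - 2)³.
With (x - 2) = 1/2: S(5/2) = 483/80.

6.0375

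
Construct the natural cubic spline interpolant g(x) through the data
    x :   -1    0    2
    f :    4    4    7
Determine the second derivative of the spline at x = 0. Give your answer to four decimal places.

Let σ_i = g''(x_i). Step sizes h_i = 1, 2; slopes of the chords Δ_i = (y_(i+1) - y_i)/h_i = 0, 3/2.
  1·σ_0 + 6·σ_1 + 2·σ_2 = 6(Δ_1 - Δ_0) = 9
Natural end conditions: σ_0 = σ_2 = 0.
Solving the tridiagonal system: σ_0 = 0, σ_1 = 3/2, σ_2 = 0.

1.5000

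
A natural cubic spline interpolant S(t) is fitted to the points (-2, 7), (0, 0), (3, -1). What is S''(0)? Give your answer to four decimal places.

Write m_i for S''(x_i). With h_i = 2, 3 and divided differences Δ_i = -7/2, -1/3, the continuity of S' gives the tridiagonal system
  2·m_0 + 10·m_1 + 3·m_2 = 6(Δ_1 - Δ_0) = 19
Natural end conditions: m_0 = m_2 = 0.
Solving the tridiagonal system: m_0 = 0, m_1 = 19/10, m_2 = 0.

1.9000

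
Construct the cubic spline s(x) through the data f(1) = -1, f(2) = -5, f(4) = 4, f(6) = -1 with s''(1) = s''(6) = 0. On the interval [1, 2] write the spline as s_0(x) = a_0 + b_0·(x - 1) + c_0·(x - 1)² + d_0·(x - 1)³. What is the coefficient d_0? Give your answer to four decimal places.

Let σ_i = s''(x_i). Step sizes h_i = 1, 2, 2; slopes of the chords Δ_i = (y_(i+1) - y_i)/h_i = -4, 9/2, -5/2.
  1·σ_0 + 6·σ_1 + 2·σ_2 = 6(Δ_1 - Δ_0) = 51
  2·σ_1 + 8·σ_2 + 2·σ_3 = 6(Δ_2 - Δ_1) = -42
Natural end conditions: σ_0 = σ_3 = 0.
Hence σ_0 = 0, σ_1 = 123/11, σ_2 = -177/22, σ_3 = 0.
On [1, 2], with s_0(x) = a_0 + b_0·(x - 1) + c_0·(x - 1)² + d_0·(x - 1)³: c_0 = σ_0/2 = 0, d_0 = (σ_1 - σ_0)/(6h_0) = 41/22, b_0 = Δ_0 - h_0(2σ_0 + σ_1)/6 = -129/22.

1.8636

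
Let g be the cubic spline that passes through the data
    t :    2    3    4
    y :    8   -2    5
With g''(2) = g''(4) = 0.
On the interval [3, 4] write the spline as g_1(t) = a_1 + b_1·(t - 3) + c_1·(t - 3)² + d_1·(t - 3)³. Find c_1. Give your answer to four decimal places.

Let m_i = g''(x_i). Step sizes h_i = 1, 1; slopes of the chords Δ_i = (y_(i+1) - y_i)/h_i = -10, 7.
  1·m_0 + 4·m_1 + 1·m_2 = 6(Δ_1 - Δ_0) = 102
Natural end conditions: m_0 = m_2 = 0.
Solving: m_0 = 0, m_1 = 51/2, m_2 = 0.
On [3, 4], with g_1(t) = a_1 + b_1·(t - 3) + c_1·(t - 3)² + d_1·(t - 3)³: c_1 = m_1/2 = 51/4, d_1 = (m_2 - m_1)/(6h_1) = -17/4, b_1 = Δ_1 - h_1(2m_1 + m_2)/6 = -3/2.

12.7500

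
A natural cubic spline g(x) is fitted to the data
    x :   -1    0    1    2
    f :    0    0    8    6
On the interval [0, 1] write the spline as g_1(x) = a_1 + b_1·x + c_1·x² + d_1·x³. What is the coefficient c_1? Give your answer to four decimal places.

With M_i denoting the second derivative at x_i, h_i = 1, 1, 1, and Δ_i = (y_(i+1) − y_i)/h_i = 0, 8, -2:
  1·M_0 + 4·M_1 + 1·M_2 = 6(Δ_1 - Δ_0) = 48
  1·M_1 + 4·M_2 + 1·M_3 = 6(Δ_2 - Δ_1) = -60
Natural end conditions: M_0 = M_3 = 0.
Solving the tridiagonal system: M_0 = 0, M_1 = 84/5, M_2 = -96/5, M_3 = 0.
On [0, 1], with g_1(x) = a_1 + b_1·x + c_1·x² + d_1·x³: c_1 = M_1/2 = 42/5, d_1 = (M_2 - M_1)/(6h_1) = -6, b_1 = Δ_1 - h_1(2M_1 + M_2)/6 = 28/5.

8.4000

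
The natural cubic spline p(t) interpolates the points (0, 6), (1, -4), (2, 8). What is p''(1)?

Write M_i for p''(x_i). With h_i = 1, 1 and divided differences Δ_i = -10, 12, the continuity of p' gives the tridiagonal system
  1·M_0 + 4·M_1 + 1·M_2 = 6(Δ_1 - Δ_0) = 132
Natural end conditions: M_0 = M_2 = 0.
Hence M_0 = 0, M_1 = 33, M_2 = 0.

33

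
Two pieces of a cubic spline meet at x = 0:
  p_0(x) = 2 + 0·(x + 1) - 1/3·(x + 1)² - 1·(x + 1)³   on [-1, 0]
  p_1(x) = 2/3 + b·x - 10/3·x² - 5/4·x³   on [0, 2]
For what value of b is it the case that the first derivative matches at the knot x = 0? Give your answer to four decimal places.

p_0'(x) = 0 - 2/3·(x + 1) - 3·(x + 1)², so p_0'(0) = -11/3. On the right, p_1'(0) = b, so b = -11/3.

-3.6667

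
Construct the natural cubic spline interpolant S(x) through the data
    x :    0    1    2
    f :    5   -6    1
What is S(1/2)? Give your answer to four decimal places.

-2.1875

Let m_i = S''(x_i). Step sizes h_i = 1, 1; slopes of the chords Δ_i = (y_(i+1) - y_i)/h_i = -11, 7.
  1·m_0 + 4·m_1 + 1·m_2 = 6(Δ_1 - Δ_0) = 108
Natural end conditions: m_0 = m_2 = 0.
Solving: m_0 = 0, m_1 = 27, m_2 = 0.
On [0, 1], S(x) = 5 - 31/2·x + 0·x² + 9/2·x³.
With x = 1/2: S(1/2) = -35/16.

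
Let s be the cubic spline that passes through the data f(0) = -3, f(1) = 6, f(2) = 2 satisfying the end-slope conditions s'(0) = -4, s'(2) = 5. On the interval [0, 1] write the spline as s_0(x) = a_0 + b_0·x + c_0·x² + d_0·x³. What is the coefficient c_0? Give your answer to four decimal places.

Let M_i = s''(x_i). Step sizes h_i = 1, 1; slopes of the chords Δ_i = (y_(i+1) - y_i)/h_i = 9, -4.
  1·M_0 + 4·M_1 + 1·M_2 = 6(Δ_1 - Δ_0) = -78
Clamped end conditions give two more equations: 2h_0·M_0 + h_0·M_1 = 6(Δ_0 - s'(0)) = 78 and h_1·M_1 + 2h_1·M_2 = 6(s'(2) - Δ_1) = 54.
Hence M_0 = 63, M_1 = -48, M_2 = 51.
On [0, 1], with s_0(x) = a_0 + b_0·x + c_0·x² + d_0·x³: c_0 = M_0/2 = 63/2, d_0 = (M_1 - M_0)/(6h_0) = -37/2, b_0 = Δ_0 - h_0(2M_0 + M_1)/6 = -4.

31.5000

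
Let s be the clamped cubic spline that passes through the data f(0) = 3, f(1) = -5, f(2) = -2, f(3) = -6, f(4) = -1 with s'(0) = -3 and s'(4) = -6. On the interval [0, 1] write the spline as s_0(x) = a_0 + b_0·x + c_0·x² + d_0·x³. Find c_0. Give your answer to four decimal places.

Let m_i = s''(x_i). Step sizes h_i = 1, 1, 1, 1; slopes of the chords Δ_i = (y_(i+1) - y_i)/h_i = -8, 3, -4, 5.
  1·m_0 + 4·m_1 + 1·m_2 = 6(Δ_1 - Δ_0) = 66
  1·m_1 + 4·m_2 + 1·m_3 = 6(Δ_2 - Δ_1) = -42
  1·m_2 + 4·m_3 + 1·m_4 = 6(Δ_3 - Δ_2) = 54
Clamped end conditions give two more equations: 2h_0·m_0 + h_0·m_1 = 6(Δ_0 - s'(0)) = -30 and h_3·m_3 + 2h_3·m_4 = 6(s'(4) - Δ_3) = -66.
Solving: m_0 = -849/28, m_1 = 429/14, m_2 = -105/4, m_3 = 453/14, m_4 = -1377/28.
On [0, 1], with s_0(x) = a_0 + b_0·x + c_0·x² + d_0·x³: c_0 = m_0/2 = -849/56, d_0 = (m_1 - m_0)/(6h_0) = 569/56, b_0 = Δ_0 - h_0(2m_0 + m_1)/6 = -3.

-15.1607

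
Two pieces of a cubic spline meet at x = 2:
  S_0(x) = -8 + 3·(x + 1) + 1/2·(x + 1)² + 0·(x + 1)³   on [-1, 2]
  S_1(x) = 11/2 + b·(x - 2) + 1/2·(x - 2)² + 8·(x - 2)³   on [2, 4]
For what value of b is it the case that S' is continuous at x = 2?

S_0'(x) = 3 + 1·(x + 1) + 0·(x + 1)², so S_0'(2) = 6. On the right, S_1'(2) = b, so b = 6.

6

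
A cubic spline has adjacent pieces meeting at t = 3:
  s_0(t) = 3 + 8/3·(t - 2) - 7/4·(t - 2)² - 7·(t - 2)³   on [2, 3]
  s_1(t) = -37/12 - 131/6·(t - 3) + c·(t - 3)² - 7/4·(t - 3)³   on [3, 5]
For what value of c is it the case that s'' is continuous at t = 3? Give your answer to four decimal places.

-22.7500

s_0''(t) = -7/2 - 42·(t - 2), so s_0''(3) = -91/2. On the right, s_1''(3) = 2c, so c = -91/4.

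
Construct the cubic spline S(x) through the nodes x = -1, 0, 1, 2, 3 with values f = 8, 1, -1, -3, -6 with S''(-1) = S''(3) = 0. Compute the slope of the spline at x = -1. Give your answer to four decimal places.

Let m_i = S''(x_i). Step sizes h_i = 1, 1, 1, 1; slopes of the chords Δ_i = (y_(i+1) - y_i)/h_i = -7, -2, -2, -3.
  1·m_0 + 4·m_1 + 1·m_2 = 6(Δ_1 - Δ_0) = 30
  1·m_1 + 4·m_2 + 1·m_3 = 6(Δ_2 - Δ_1) = 0
  1·m_2 + 4·m_3 + 1·m_4 = 6(Δ_3 - Δ_2) = -6
Natural end conditions: m_0 = m_4 = 0.
Forward elimination and back-substitution give m_0 = 0, m_1 = 111/14, m_2 = -12/7, m_3 = -15/14, m_4 = 0.
On [-1, 0], S'(x) = b_0 + 2c_0·(x + 1) + 3d_0·(x + 1)² with b_0 = Δ_0 - h_0(2m_0 + m_1)/6 = -233/28, c_0 = m_0/2 = 0, d_0 = (m_1 - m_0)/(6h_0) = 37/28. So S'(-1) = -233/28.

-8.3214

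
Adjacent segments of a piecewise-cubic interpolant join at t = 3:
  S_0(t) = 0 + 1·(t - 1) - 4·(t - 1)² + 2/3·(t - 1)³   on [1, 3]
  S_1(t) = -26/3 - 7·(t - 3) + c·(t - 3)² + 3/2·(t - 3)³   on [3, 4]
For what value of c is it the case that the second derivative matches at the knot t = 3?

S_0''(t) = -8 + 4·(t - 1), so S_0''(3) = 0. On the right, S_1''(3) = 2c, so c = 0.

0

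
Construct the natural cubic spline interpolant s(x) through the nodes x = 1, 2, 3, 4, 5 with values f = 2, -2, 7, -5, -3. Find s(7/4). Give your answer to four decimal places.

With m_i denoting the second derivative at x_i, h_i = 1, 1, 1, 1, and Δ_i = (y_(i+1) − y_i)/h_i = -4, 9, -12, 2:
  1·m_0 + 4·m_1 + 1·m_2 = 6(Δ_1 - Δ_0) = 78
  1·m_1 + 4·m_2 + 1·m_3 = 6(Δ_2 - Δ_1) = -126
  1·m_2 + 4·m_3 + 1·m_4 = 6(Δ_3 - Δ_2) = 84
Natural end conditions: m_0 = m_4 = 0.
Forward elimination and back-substitution give m_0 = 0, m_1 = 879/28, m_2 = -333/7, m_3 = 921/28, m_4 = 0.
On [1, 2], s(x) = 2 - 517/56·(x - 1) + 0·(x - 1)² + 293/56·(x - 1)³.
With (x - 1) = 3/4: s(7/4) = -1391/512.

-2.7168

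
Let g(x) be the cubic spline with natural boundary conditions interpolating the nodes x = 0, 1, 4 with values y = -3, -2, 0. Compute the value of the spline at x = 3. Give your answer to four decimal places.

-0.5556

Let M_i = g''(x_i). Step sizes h_i = 1, 3; slopes of the chords Δ_i = (y_(i+1) - y_i)/h_i = 1, 2/3.
  1·M_0 + 8·M_1 + 3·M_2 = 6(Δ_1 - Δ_0) = -2
Natural end conditions: M_0 = M_2 = 0.
Solving the tridiagonal system: M_0 = 0, M_1 = -1/4, M_2 = 0.
On [1, 4], g(x) = -2 + 11/12·(x - 1) - 1/8·(x - 1)² + 1/72·(x - 1)³.
With (x - 1) = 2: g(3) = -5/9.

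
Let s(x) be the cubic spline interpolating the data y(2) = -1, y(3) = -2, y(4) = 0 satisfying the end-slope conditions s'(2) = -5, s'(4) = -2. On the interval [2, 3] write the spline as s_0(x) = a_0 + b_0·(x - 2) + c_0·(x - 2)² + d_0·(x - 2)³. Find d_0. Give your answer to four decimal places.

Write M_i for s''(x_i). With h_i = 1, 1 and divided differences Δ_i = -1, 2, the continuity of s' gives the tridiagonal system
  1·M_0 + 4·M_1 + 1·M_2 = 6(Δ_1 - Δ_0) = 18
Clamped end conditions give two more equations: 2h_0·M_0 + h_0·M_1 = 6(Δ_0 - s'(2)) = 24 and h_1·M_1 + 2h_1·M_2 = 6(s'(4) - Δ_1) = -24.
Hence M_0 = 9, M_1 = 6, M_2 = -15.
On [2, 3], with s_0(x) = a_0 + b_0·(x - 2) + c_0·(x - 2)² + d_0·(x - 2)³: c_0 = M_0/2 = 9/2, d_0 = (M_1 - M_0)/(6h_0) = -1/2, b_0 = Δ_0 - h_0(2M_0 + M_1)/6 = -5.

-0.5000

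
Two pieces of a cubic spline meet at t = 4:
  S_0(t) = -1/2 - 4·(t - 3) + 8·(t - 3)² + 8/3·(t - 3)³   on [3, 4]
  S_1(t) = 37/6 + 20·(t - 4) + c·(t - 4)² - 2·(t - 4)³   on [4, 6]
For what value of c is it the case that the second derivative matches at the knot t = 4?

S_0''(t) = 16 + 16·(t - 3), so S_0''(4) = 32. On the right, S_1''(4) = 2c, so c = 16.

16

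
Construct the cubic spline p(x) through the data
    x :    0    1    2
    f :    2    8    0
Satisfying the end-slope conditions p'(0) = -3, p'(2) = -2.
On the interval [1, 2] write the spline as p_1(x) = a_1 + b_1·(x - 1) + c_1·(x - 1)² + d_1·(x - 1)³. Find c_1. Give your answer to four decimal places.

-21.5000

Let M_i = p''(x_i). Step sizes h_i = 1, 1; slopes of the chords Δ_i = (y_(i+1) - y_i)/h_i = 6, -8.
  1·M_0 + 4·M_1 + 1·M_2 = 6(Δ_1 - Δ_0) = -84
Clamped end conditions give two more equations: 2h_0·M_0 + h_0·M_1 = 6(Δ_0 - p'(0)) = 54 and h_1·M_1 + 2h_1·M_2 = 6(p'(2) - Δ_1) = 36.
Solving the tridiagonal system: M_0 = 97/2, M_1 = -43, M_2 = 79/2.
On [1, 2], with p_1(x) = a_1 + b_1·(x - 1) + c_1·(x - 1)² + d_1·(x - 1)³: c_1 = M_1/2 = -43/2, d_1 = (M_2 - M_1)/(6h_1) = 55/4, b_1 = Δ_1 - h_1(2M_1 + M_2)/6 = -1/4.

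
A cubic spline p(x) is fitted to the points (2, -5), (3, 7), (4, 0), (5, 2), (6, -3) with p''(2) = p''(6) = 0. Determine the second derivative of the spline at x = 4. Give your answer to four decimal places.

26.5714

Write M_i for p''(x_i). With h_i = 1, 1, 1, 1 and divided differences Δ_i = 12, -7, 2, -5, the continuity of p' gives the tridiagonal system
  1·M_0 + 4·M_1 + 1·M_2 = 6(Δ_1 - Δ_0) = -114
  1·M_1 + 4·M_2 + 1·M_3 = 6(Δ_2 - Δ_1) = 54
  1·M_2 + 4·M_3 + 1·M_4 = 6(Δ_3 - Δ_2) = -42
Natural end conditions: M_0 = M_4 = 0.
Solving the tridiagonal system: M_0 = 0, M_1 = -246/7, M_2 = 186/7, M_3 = -120/7, M_4 = 0.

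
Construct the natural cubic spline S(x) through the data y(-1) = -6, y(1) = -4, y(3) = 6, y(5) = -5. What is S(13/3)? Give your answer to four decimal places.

0.4840

With σ_i denoting the second derivative at x_i, h_i = 2, 2, 2, and Δ_i = (y_(i+1) − y_i)/h_i = 1, 5, -11/2:
  2·σ_0 + 8·σ_1 + 2·σ_2 = 6(Δ_1 - Δ_0) = 24
  2·σ_1 + 8·σ_2 + 2·σ_3 = 6(Δ_2 - Δ_1) = -63
Natural end conditions: σ_0 = σ_3 = 0.
Solving: σ_0 = 0, σ_1 = 53/10, σ_2 = -46/5, σ_3 = 0.
On [3, 5], S(x) = 6 + 19/30·(x - 3) - 23/5·(x - 3)² + 23/30·(x - 3)³.
With (x - 3) = 4/3: S(13/3) = 196/405.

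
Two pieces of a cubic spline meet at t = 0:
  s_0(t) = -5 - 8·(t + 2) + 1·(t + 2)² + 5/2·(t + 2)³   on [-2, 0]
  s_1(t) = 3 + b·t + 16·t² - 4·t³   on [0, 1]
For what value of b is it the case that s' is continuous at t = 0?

s_0'(t) = -8 + 2·(t + 2) + 15/2·(t + 2)², so s_0'(0) = 26. On the right, s_1'(0) = b, so b = 26.

26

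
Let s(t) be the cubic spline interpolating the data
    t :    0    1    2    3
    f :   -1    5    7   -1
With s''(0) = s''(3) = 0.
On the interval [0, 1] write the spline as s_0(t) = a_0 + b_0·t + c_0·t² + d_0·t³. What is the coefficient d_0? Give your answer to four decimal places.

-0.4000

With M_i denoting the second derivative at x_i, h_i = 1, 1, 1, and Δ_i = (y_(i+1) − y_i)/h_i = 6, 2, -8:
  1·M_0 + 4·M_1 + 1·M_2 = 6(Δ_1 - Δ_0) = -24
  1·M_1 + 4·M_2 + 1·M_3 = 6(Δ_2 - Δ_1) = -60
Natural end conditions: M_0 = M_3 = 0.
Hence M_0 = 0, M_1 = -12/5, M_2 = -72/5, M_3 = 0.
On [0, 1], with s_0(t) = a_0 + b_0·t + c_0·t² + d_0·t³: c_0 = M_0/2 = 0, d_0 = (M_1 - M_0)/(6h_0) = -2/5, b_0 = Δ_0 - h_0(2M_0 + M_1)/6 = 32/5.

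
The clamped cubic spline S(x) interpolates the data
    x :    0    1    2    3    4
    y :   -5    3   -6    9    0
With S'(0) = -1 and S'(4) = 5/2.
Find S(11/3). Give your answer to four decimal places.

2.1726

Put σ_i = S'' at the i-th knot. Here h = (1, 1, 1, 1) and Δ = (8, -9, 15, -9), so the interior equations h_(i-1)·σ_(i-1) + 2(h_(i-1)+h_i)·σ_i + h_i·σ_(i+1) = 6(Δ_i − Δ_(i-1)) read
  1·σ_0 + 4·σ_1 + 1·σ_2 = 6(Δ_1 - Δ_0) = -102
  1·σ_1 + 4·σ_2 + 1·σ_3 = 6(Δ_2 - Δ_1) = 144
  1·σ_2 + 4·σ_3 + 1·σ_4 = 6(Δ_3 - Δ_2) = -144
Clamped end conditions give two more equations: 2h_0·σ_0 + h_0·σ_1 = 6(Δ_0 - S'(0)) = 54 and h_3·σ_3 + 2h_3·σ_4 = 6(S'(4) - Δ_3) = 69.
Solving: σ_0 = 3085/56, σ_1 = -1573/28, σ_2 = 541/8, σ_3 = -1969/28, σ_4 = 3901/56.
On [3, 4], S(x) = 9 + 317/112·(x - 3) - 1969/56·(x - 3)² + 2613/112·(x - 3)³.
With (x - 3) = 2/3: S(11/3) = 365/168.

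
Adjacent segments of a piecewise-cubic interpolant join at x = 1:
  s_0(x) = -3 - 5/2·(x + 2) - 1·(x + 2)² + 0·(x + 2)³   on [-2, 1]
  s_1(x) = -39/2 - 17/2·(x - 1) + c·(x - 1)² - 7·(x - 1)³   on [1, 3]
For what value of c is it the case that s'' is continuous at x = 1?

-1

s_0''(x) = -2 + 0·(x + 2), so s_0''(1) = -2. On the right, s_1''(1) = 2c, so c = -1.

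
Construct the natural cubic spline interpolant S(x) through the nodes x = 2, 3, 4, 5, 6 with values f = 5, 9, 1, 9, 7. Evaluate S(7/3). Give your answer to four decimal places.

With σ_i denoting the second derivative at x_i, h_i = 1, 1, 1, 1, and Δ_i = (y_(i+1) − y_i)/h_i = 4, -8, 8, -2:
  1·σ_0 + 4·σ_1 + 1·σ_2 = 6(Δ_1 - Δ_0) = -72
  1·σ_1 + 4·σ_2 + 1·σ_3 = 6(Δ_2 - Δ_1) = 96
  1·σ_2 + 4·σ_3 + 1·σ_4 = 6(Δ_3 - Δ_2) = -60
Natural end conditions: σ_0 = σ_4 = 0.
Hence σ_0 = 0, σ_1 = -381/14, σ_2 = 258/7, σ_3 = -339/14, σ_4 = 0.
On [2, 3], S(x) = 5 + 239/28·(x - 2) + 0·(x - 2)² - 127/28·(x - 2)³.
With (x - 2) = 1/3: S(7/3) = 1451/189.

7.6772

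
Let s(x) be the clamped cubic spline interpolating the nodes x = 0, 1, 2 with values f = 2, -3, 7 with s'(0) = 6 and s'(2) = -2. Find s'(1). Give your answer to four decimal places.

Write M_i for s''(x_i). With h_i = 1, 1 and divided differences Δ_i = -5, 10, the continuity of s' gives the tridiagonal system
  1·M_0 + 4·M_1 + 1·M_2 = 6(Δ_1 - Δ_0) = 90
Clamped end conditions give two more equations: 2h_0·M_0 + h_0·M_1 = 6(Δ_0 - s'(0)) = -66 and h_1·M_1 + 2h_1·M_2 = 6(s'(2) - Δ_1) = -72.
Solving: M_0 = -119/2, M_1 = 53, M_2 = -125/2.
On [1, 2], s'(x) = b_1 + 2c_1·(x - 1) + 3d_1·(x - 1)² with b_1 = Δ_1 - h_1(2M_1 + M_2)/6 = 11/4, c_1 = M_1/2 = 53/2, d_1 = (M_2 - M_1)/(6h_1) = -77/4. So s'(1) = 11/4.

2.7500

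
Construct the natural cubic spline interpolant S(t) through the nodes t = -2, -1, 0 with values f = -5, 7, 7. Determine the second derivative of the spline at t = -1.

-18

Write M_i for S''(x_i). With h_i = 1, 1 and divided differences Δ_i = 12, 0, the continuity of S' gives the tridiagonal system
  1·M_0 + 4·M_1 + 1·M_2 = 6(Δ_1 - Δ_0) = -72
Natural end conditions: M_0 = M_2 = 0.
Hence M_0 = 0, M_1 = -18, M_2 = 0.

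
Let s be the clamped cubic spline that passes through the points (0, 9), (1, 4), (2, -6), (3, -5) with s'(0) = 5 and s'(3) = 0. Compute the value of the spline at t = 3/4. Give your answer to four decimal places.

With M_i denoting the second derivative at x_i, h_i = 1, 1, 1, and Δ_i = (y_(i+1) − y_i)/h_i = -5, -10, 1:
  1·M_0 + 4·M_1 + 1·M_2 = 6(Δ_1 - Δ_0) = -30
  1·M_1 + 4·M_2 + 1·M_3 = 6(Δ_2 - Δ_1) = 66
Clamped end conditions give two more equations: 2h_0·M_0 + h_0·M_1 = 6(Δ_0 - s'(0)) = -60 and h_2·M_2 + 2h_2·M_3 = 6(s'(3) - Δ_2) = -6.
Solving the tridiagonal system: M_0 = -404/15, M_1 = -92/15, M_2 = 322/15, M_3 = -206/15.
On [0, 1], s(t) = 9 + 5·t - 202/15·t² + 52/15·t³.
With t = 3/4: s(3/4) = 531/80.

6.6375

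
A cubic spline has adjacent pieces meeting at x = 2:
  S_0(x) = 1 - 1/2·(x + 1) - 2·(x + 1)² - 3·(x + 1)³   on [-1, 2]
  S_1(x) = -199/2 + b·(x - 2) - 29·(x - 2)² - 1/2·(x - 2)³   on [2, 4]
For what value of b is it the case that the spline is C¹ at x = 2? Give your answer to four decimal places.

S_0'(x) = -1/2 - 4·(x + 1) - 9·(x + 1)², so S_0'(2) = -187/2. On the right, S_1'(2) = b, so b = -187/2.

-93.5000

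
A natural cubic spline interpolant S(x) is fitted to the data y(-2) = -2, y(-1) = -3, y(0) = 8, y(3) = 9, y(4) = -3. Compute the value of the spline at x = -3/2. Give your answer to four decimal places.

Let M_i = S''(x_i). Step sizes h_i = 1, 1, 3, 1; slopes of the chords Δ_i = (y_(i+1) - y_i)/h_i = -1, 11, 1/3, -12.
  1·M_0 + 4·M_1 + 1·M_2 = 6(Δ_1 - Δ_0) = 72
  1·M_1 + 8·M_2 + 3·M_3 = 6(Δ_2 - Δ_1) = -64
  3·M_2 + 8·M_3 + 1·M_4 = 6(Δ_3 - Δ_2) = -74
Natural end conditions: M_0 = M_4 = 0.
Forward elimination and back-substitution give M_0 = 0, M_1 = 2125/106, M_2 = -434/53, M_3 = -655/106, M_4 = 0.
On [-2, -1], S(x) = -2 - 2761/636·(x + 2) + 0·(x + 2)² + 2125/636·(x + 2)³.
With (x + 2) = 1/2: S(-3/2) = -6365/1696.

-3.7529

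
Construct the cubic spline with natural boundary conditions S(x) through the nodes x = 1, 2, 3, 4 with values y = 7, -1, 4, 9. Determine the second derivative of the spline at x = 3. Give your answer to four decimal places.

-5.2000

With σ_i denoting the second derivative at x_i, h_i = 1, 1, 1, and Δ_i = (y_(i+1) − y_i)/h_i = -8, 5, 5:
  1·σ_0 + 4·σ_1 + 1·σ_2 = 6(Δ_1 - Δ_0) = 78
  1·σ_1 + 4·σ_2 + 1·σ_3 = 6(Δ_2 - Δ_1) = 0
Natural end conditions: σ_0 = σ_3 = 0.
Solving the tridiagonal system: σ_0 = 0, σ_1 = 104/5, σ_2 = -26/5, σ_3 = 0.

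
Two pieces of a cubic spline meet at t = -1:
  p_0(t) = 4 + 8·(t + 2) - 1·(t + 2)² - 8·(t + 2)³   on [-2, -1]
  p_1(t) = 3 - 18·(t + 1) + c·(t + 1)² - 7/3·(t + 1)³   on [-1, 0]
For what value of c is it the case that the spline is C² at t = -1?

p_0''(t) = -2 - 48·(t + 2), so p_0''(-1) = -50. On the right, p_1''(-1) = 2c, so c = -25.

-25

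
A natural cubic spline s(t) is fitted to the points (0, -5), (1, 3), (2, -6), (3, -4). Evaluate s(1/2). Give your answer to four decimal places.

0.9750

With σ_i denoting the second derivative at x_i, h_i = 1, 1, 1, and Δ_i = (y_(i+1) − y_i)/h_i = 8, -9, 2:
  1·σ_0 + 4·σ_1 + 1·σ_2 = 6(Δ_1 - Δ_0) = -102
  1·σ_1 + 4·σ_2 + 1·σ_3 = 6(Δ_2 - Δ_1) = 66
Natural end conditions: σ_0 = σ_3 = 0.
Forward elimination and back-substitution give σ_0 = 0, σ_1 = -158/5, σ_2 = 122/5, σ_3 = 0.
On [0, 1], s(t) = -5 + 199/15·t + 0·t² - 79/15·t³.
With t = 1/2: s(1/2) = 39/40.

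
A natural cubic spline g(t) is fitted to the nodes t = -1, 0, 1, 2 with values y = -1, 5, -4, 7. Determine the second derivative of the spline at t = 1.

With m_i denoting the second derivative at x_i, h_i = 1, 1, 1, and Δ_i = (y_(i+1) − y_i)/h_i = 6, -9, 11:
  1·m_0 + 4·m_1 + 1·m_2 = 6(Δ_1 - Δ_0) = -90
  1·m_1 + 4·m_2 + 1·m_3 = 6(Δ_2 - Δ_1) = 120
Natural end conditions: m_0 = m_3 = 0.
Solving: m_0 = 0, m_1 = -32, m_2 = 38, m_3 = 0.

38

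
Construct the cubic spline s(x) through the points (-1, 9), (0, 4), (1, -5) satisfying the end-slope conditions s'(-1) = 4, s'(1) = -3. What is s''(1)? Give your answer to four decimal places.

20.5000

Let σ_i = s''(x_i). Step sizes h_i = 1, 1; slopes of the chords Δ_i = (y_(i+1) - y_i)/h_i = -5, -9.
  1·σ_0 + 4·σ_1 + 1·σ_2 = 6(Δ_1 - Δ_0) = -24
Clamped end conditions give two more equations: 2h_0·σ_0 + h_0·σ_1 = 6(Δ_0 - s'(-1)) = -54 and h_1·σ_1 + 2h_1·σ_2 = 6(s'(1) - Δ_1) = 36.
Solving the tridiagonal system: σ_0 = -49/2, σ_1 = -5, σ_2 = 41/2.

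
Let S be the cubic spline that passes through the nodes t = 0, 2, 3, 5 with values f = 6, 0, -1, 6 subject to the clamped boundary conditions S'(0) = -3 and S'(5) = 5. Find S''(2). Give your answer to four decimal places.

Write m_i for S''(x_i). With h_i = 2, 1, 2 and divided differences Δ_i = -3, -1, 7/2, the continuity of S' gives the tridiagonal system
  2·m_0 + 6·m_1 + 1·m_2 = 6(Δ_1 - Δ_0) = 12
  1·m_1 + 6·m_2 + 2·m_3 = 6(Δ_2 - Δ_1) = 27
Clamped end conditions give two more equations: 2h_0·m_0 + h_0·m_1 = 6(Δ_0 - S'(0)) = 0 and h_2·m_2 + 2h_2·m_3 = 6(S'(5) - Δ_2) = 9.
Solving the tridiagonal system: m_0 = -25/32, m_1 = 25/16, m_2 = 67/16, m_3 = 5/32.

1.5625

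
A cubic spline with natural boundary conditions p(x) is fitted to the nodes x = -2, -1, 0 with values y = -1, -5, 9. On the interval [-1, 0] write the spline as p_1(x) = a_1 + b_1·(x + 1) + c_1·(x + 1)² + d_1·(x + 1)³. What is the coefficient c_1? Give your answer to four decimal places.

Write M_i for p''(x_i). With h_i = 1, 1 and divided differences Δ_i = -4, 14, the continuity of p' gives the tridiagonal system
  1·M_0 + 4·M_1 + 1·M_2 = 6(Δ_1 - Δ_0) = 108
Natural end conditions: M_0 = M_2 = 0.
Hence M_0 = 0, M_1 = 27, M_2 = 0.
On [-1, 0], with p_1(x) = a_1 + b_1·(x + 1) + c_1·(x + 1)² + d_1·(x + 1)³: c_1 = M_1/2 = 27/2, d_1 = (M_2 - M_1)/(6h_1) = -9/2, b_1 = Δ_1 - h_1(2M_1 + M_2)/6 = 5.

13.5000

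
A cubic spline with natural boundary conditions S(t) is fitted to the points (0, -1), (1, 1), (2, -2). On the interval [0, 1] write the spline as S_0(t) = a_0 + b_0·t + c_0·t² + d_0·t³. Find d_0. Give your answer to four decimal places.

-1.2500

Write σ_i for S''(x_i). With h_i = 1, 1 and divided differences Δ_i = 2, -3, the continuity of S' gives the tridiagonal system
  1·σ_0 + 4·σ_1 + 1·σ_2 = 6(Δ_1 - Δ_0) = -30
Natural end conditions: σ_0 = σ_2 = 0.
Forward elimination and back-substitution give σ_0 = 0, σ_1 = -15/2, σ_2 = 0.
On [0, 1], with S_0(t) = a_0 + b_0·t + c_0·t² + d_0·t³: c_0 = σ_0/2 = 0, d_0 = (σ_1 - σ_0)/(6h_0) = -5/4, b_0 = Δ_0 - h_0(2σ_0 + σ_1)/6 = 13/4.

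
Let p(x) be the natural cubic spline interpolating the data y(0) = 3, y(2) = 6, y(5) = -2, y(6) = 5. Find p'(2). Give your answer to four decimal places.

With M_i denoting the second derivative at x_i, h_i = 2, 3, 1, and Δ_i = (y_(i+1) − y_i)/h_i = 3/2, -8/3, 7:
  2·M_0 + 10·M_1 + 3·M_2 = 6(Δ_1 - Δ_0) = -25
  3·M_1 + 8·M_2 + 1·M_3 = 6(Δ_2 - Δ_1) = 58
Natural end conditions: M_0 = M_3 = 0.
Forward elimination and back-substitution give M_0 = 0, M_1 = -374/71, M_2 = 655/71, M_3 = 0.
On [2, 5], p'(x) = b_1 + 2c_1·(x - 2) + 3d_1·(x - 2)² with b_1 = Δ_1 - h_1(2M_1 + M_2)/6 = -857/426, c_1 = M_1/2 = -187/71, d_1 = (M_2 - M_1)/(6h_1) = 343/426. So p'(2) = -857/426.

-2.0117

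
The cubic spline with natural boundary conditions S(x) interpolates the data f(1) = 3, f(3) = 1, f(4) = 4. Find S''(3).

With σ_i denoting the second derivative at x_i, h_i = 2, 1, and Δ_i = (y_(i+1) − y_i)/h_i = -1, 3:
  2·σ_0 + 6·σ_1 + 1·σ_2 = 6(Δ_1 - Δ_0) = 24
Natural end conditions: σ_0 = σ_2 = 0.
Solving: σ_0 = 0, σ_1 = 4, σ_2 = 0.

4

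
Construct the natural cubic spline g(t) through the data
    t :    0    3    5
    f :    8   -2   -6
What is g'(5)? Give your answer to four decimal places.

Write m_i for g''(x_i). With h_i = 3, 2 and divided differences Δ_i = -10/3, -2, the continuity of g' gives the tridiagonal system
  3·m_0 + 10·m_1 + 2·m_2 = 6(Δ_1 - Δ_0) = 8
Natural end conditions: m_0 = m_2 = 0.
Solving the tridiagonal system: m_0 = 0, m_1 = 4/5, m_2 = 0.
On [3, 5], g'(t) = b_1 + 2c_1·(t - 3) + 3d_1·(t - 3)² with b_1 = Δ_1 - h_1(2m_1 + m_2)/6 = -38/15, c_1 = m_1/2 = 2/5, d_1 = (m_2 - m_1)/(6h_1) = -1/15. So g'(5) = -26/15.

-1.7333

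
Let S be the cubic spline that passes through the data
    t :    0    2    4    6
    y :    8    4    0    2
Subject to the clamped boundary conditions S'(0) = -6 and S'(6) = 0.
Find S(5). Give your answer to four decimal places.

0.9000

Write m_i for S''(x_i). With h_i = 2, 2, 2 and divided differences Δ_i = -2, -2, 1, the continuity of S' gives the tridiagonal system
  2·m_0 + 8·m_1 + 2·m_2 = 6(Δ_1 - Δ_0) = 0
  2·m_1 + 8·m_2 + 2·m_3 = 6(Δ_2 - Δ_1) = 18
Clamped end conditions give two more equations: 2h_0·m_0 + h_0·m_1 = 6(Δ_0 - S'(0)) = 24 and h_2·m_2 + 2h_2·m_3 = 6(S'(6) - Δ_2) = -6.
Solving the tridiagonal system: m_0 = 37/5, m_1 = -14/5, m_2 = 19/5, m_3 = -17/5.
On [4, 6], S(t) = 0 - 2/5·(t - 4) + 19/10·(t - 4)² - 3/5·(t - 4)³.
With (t - 4) = 1: S(5) = 9/10.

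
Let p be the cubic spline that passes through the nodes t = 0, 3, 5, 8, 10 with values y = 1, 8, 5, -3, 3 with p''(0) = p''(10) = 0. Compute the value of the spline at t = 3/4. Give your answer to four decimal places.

3.4568

With M_i denoting the second derivative at x_i, h_i = 3, 2, 3, 2, and Δ_i = (y_(i+1) − y_i)/h_i = 7/3, -3/2, -8/3, 3:
  3·M_0 + 10·M_1 + 2·M_2 = 6(Δ_1 - Δ_0) = -23
  2·M_1 + 10·M_2 + 3·M_3 = 6(Δ_2 - Δ_1) = -7
  3·M_2 + 10·M_3 + 2·M_4 = 6(Δ_3 - Δ_2) = 34
Natural end conditions: M_0 = M_4 = 0.
Hence M_0 = 0, M_1 = -583/290, M_2 = -42/29, M_3 = 556/145, M_4 = 0.
On [0, 3], p(t) = 1 + 5809/1740·t + 0·t² - 583/5220·t³.
With t = 3/4: p(3/4) = 25663/7424.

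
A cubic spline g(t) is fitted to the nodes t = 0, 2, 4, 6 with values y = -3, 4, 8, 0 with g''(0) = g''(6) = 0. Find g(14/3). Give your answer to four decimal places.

6.4444

Let σ_i = g''(x_i). Step sizes h_i = 2, 2, 2; slopes of the chords Δ_i = (y_(i+1) - y_i)/h_i = 7/2, 2, -4.
  2·σ_0 + 8·σ_1 + 2·σ_2 = 6(Δ_1 - Δ_0) = -9
  2·σ_1 + 8·σ_2 + 2·σ_3 = 6(Δ_2 - Δ_1) = -36
Natural end conditions: σ_0 = σ_3 = 0.
Solving: σ_0 = 0, σ_1 = 0, σ_2 = -9/2, σ_3 = 0.
On [4, 6], g(t) = 8 - 1·(t - 4) - 9/4·(t - 4)² + 3/8·(t - 4)³.
With (t - 4) = 2/3: g(14/3) = 58/9.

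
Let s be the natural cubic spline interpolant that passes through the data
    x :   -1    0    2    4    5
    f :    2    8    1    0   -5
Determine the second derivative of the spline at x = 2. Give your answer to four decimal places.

Write m_i for s''(x_i). With h_i = 1, 2, 2, 1 and divided differences Δ_i = 6, -7/2, -1/2, -5, the continuity of s' gives the tridiagonal system
  1·m_0 + 6·m_1 + 2·m_2 = 6(Δ_1 - Δ_0) = -57
  2·m_1 + 8·m_2 + 2·m_3 = 6(Δ_2 - Δ_1) = 18
  2·m_2 + 6·m_3 + 1·m_4 = 6(Δ_3 - Δ_2) = -27
Natural end conditions: m_0 = m_4 = 0.
Solving the tridiagonal system: m_0 = 0, m_1 = -59/5, m_2 = 69/10, m_3 = -34/5, m_4 = 0.

6.9000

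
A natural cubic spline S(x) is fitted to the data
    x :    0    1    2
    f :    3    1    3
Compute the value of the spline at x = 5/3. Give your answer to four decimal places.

Write m_i for S''(x_i). With h_i = 1, 1 and divided differences Δ_i = -2, 2, the continuity of S' gives the tridiagonal system
  1·m_0 + 4·m_1 + 1·m_2 = 6(Δ_1 - Δ_0) = 24
Natural end conditions: m_0 = m_2 = 0.
Solving the tridiagonal system: m_0 = 0, m_1 = 6, m_2 = 0.
On [1, 2], S(x) = 1 + 0·(x - 1) + 3·(x - 1)² - 1·(x - 1)³.
With (x - 1) = 2/3: S(5/3) = 55/27.

2.0370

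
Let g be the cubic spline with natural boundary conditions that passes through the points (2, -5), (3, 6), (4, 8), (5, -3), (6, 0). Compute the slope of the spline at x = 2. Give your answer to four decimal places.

12.2321

Put M_i = g'' at the i-th knot. Here h = (1, 1, 1, 1) and Δ = (11, 2, -11, 3), so the interior equations h_(i-1)·M_(i-1) + 2(h_(i-1)+h_i)·M_i + h_i·M_(i+1) = 6(Δ_i − Δ_(i-1)) read
  1·M_0 + 4·M_1 + 1·M_2 = 6(Δ_1 - Δ_0) = -54
  1·M_1 + 4·M_2 + 1·M_3 = 6(Δ_2 - Δ_1) = -78
  1·M_2 + 4·M_3 + 1·M_4 = 6(Δ_3 - Δ_2) = 84
Natural end conditions: M_0 = M_4 = 0.
Solving: M_0 = 0, M_1 = -207/28, M_2 = -171/7, M_3 = 759/28, M_4 = 0.
On [2, 3], g'(x) = b_0 + 2c_0·(x - 2) + 3d_0·(x - 2)² with b_0 = Δ_0 - h_0(2M_0 + M_1)/6 = 685/56, c_0 = M_0/2 = 0, d_0 = (M_1 - M_0)/(6h_0) = -69/56. So g'(2) = 685/56.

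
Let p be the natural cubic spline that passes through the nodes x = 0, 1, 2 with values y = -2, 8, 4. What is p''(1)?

Put σ_i = p'' at the i-th knot. Here h = (1, 1) and Δ = (10, -4), so the interior equations h_(i-1)·σ_(i-1) + 2(h_(i-1)+h_i)·σ_i + h_i·σ_(i+1) = 6(Δ_i − Δ_(i-1)) read
  1·σ_0 + 4·σ_1 + 1·σ_2 = 6(Δ_1 - Δ_0) = -84
Natural end conditions: σ_0 = σ_2 = 0.
Solving: σ_0 = 0, σ_1 = -21, σ_2 = 0.

-21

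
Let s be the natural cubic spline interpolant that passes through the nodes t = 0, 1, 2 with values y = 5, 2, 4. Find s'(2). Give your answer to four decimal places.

Put m_i = s'' at the i-th knot. Here h = (1, 1) and Δ = (-3, 2), so the interior equations h_(i-1)·m_(i-1) + 2(h_(i-1)+h_i)·m_i + h_i·m_(i+1) = 6(Δ_i − Δ_(i-1)) read
  1·m_0 + 4·m_1 + 1·m_2 = 6(Δ_1 - Δ_0) = 30
Natural end conditions: m_0 = m_2 = 0.
Solving: m_0 = 0, m_1 = 15/2, m_2 = 0.
On [1, 2], s'(t) = b_1 + 2c_1·(t - 1) + 3d_1·(t - 1)² with b_1 = Δ_1 - h_1(2m_1 + m_2)/6 = -1/2, c_1 = m_1/2 = 15/4, d_1 = (m_2 - m_1)/(6h_1) = -5/4. So s'(2) = 13/4.

3.2500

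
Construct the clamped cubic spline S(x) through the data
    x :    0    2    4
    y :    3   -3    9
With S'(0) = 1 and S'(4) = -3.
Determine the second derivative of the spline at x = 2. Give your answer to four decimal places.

Write M_i for S''(x_i). With h_i = 2, 2 and divided differences Δ_i = -3, 6, the continuity of S' gives the tridiagonal system
  2·M_0 + 8·M_1 + 2·M_2 = 6(Δ_1 - Δ_0) = 54
Clamped end conditions give two more equations: 2h_0·M_0 + h_0·M_1 = 6(Δ_0 - S'(0)) = -24 and h_1·M_1 + 2h_1·M_2 = 6(S'(4) - Δ_1) = -54.
Solving: M_0 = -55/4, M_1 = 31/2, M_2 = -85/4.

15.5000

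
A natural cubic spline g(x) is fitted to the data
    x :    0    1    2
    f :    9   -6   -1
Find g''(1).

Let σ_i = g''(x_i). Step sizes h_i = 1, 1; slopes of the chords Δ_i = (y_(i+1) - y_i)/h_i = -15, 5.
  1·σ_0 + 4·σ_1 + 1·σ_2 = 6(Δ_1 - Δ_0) = 120
Natural end conditions: σ_0 = σ_2 = 0.
Hence σ_0 = 0, σ_1 = 30, σ_2 = 0.

30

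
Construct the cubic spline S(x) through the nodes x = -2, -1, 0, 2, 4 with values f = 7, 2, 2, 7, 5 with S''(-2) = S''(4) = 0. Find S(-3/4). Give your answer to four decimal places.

Put σ_i = S'' at the i-th knot. Here h = (1, 1, 2, 2) and Δ = (-5, 0, 5/2, -1), so the interior equations h_(i-1)·σ_(i-1) + 2(h_(i-1)+h_i)·σ_i + h_i·σ_(i+1) = 6(Δ_i − Δ_(i-1)) read
  1·σ_0 + 4·σ_1 + 1·σ_2 = 6(Δ_1 - Δ_0) = 30
  1·σ_1 + 6·σ_2 + 2·σ_3 = 6(Δ_2 - Δ_1) = 15
  2·σ_2 + 8·σ_3 + 2·σ_4 = 6(Δ_3 - Δ_2) = -21
Natural end conditions: σ_0 = σ_4 = 0.
Solving: σ_0 = 0, σ_1 = 193/28, σ_2 = 17/7, σ_3 = -181/56, σ_4 = 0.
On [-1, 0], S(x) = 2 - 227/84·(x + 1) + 193/56·(x + 1)² - 125/168·(x + 1)³.
With (x + 1) = 1/4: S(-3/4) = 5477/3584.

1.5282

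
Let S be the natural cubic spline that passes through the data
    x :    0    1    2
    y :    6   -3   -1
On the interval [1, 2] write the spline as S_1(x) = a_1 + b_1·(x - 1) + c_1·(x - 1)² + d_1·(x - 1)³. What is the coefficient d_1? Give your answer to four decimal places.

Put σ_i = S'' at the i-th knot. Here h = (1, 1) and Δ = (-9, 2), so the interior equations h_(i-1)·σ_(i-1) + 2(h_(i-1)+h_i)·σ_i + h_i·σ_(i+1) = 6(Δ_i − Δ_(i-1)) read
  1·σ_0 + 4·σ_1 + 1·σ_2 = 6(Δ_1 - Δ_0) = 66
Natural end conditions: σ_0 = σ_2 = 0.
Forward elimination and back-substitution give σ_0 = 0, σ_1 = 33/2, σ_2 = 0.
On [1, 2], with S_1(x) = a_1 + b_1·(x - 1) + c_1·(x - 1)² + d_1·(x - 1)³: c_1 = σ_1/2 = 33/4, d_1 = (σ_2 - σ_1)/(6h_1) = -11/4, b_1 = Δ_1 - h_1(2σ_1 + σ_2)/6 = -7/2.

-2.7500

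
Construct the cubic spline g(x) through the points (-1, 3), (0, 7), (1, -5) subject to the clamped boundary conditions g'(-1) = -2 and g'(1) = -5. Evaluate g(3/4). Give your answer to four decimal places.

-2.6211

With M_i denoting the second derivative at x_i, h_i = 1, 1, and Δ_i = (y_(i+1) − y_i)/h_i = 4, -12:
  1·M_0 + 4·M_1 + 1·M_2 = 6(Δ_1 - Δ_0) = -96
Clamped end conditions give two more equations: 2h_0·M_0 + h_0·M_1 = 6(Δ_0 - g'(-1)) = 36 and h_1·M_1 + 2h_1·M_2 = 6(g'(1) - Δ_1) = 42.
Solving: M_0 = 81/2, M_1 = -45, M_2 = 87/2.
On [0, 1], g(x) = 7 - 17/4·x - 45/2·x² + 59/4·x³.
With x = 3/4: g(3/4) = -671/256.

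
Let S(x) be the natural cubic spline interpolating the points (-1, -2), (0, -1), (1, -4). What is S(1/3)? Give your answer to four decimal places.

-1.6296

Write m_i for S''(x_i). With h_i = 1, 1 and divided differences Δ_i = 1, -3, the continuity of S' gives the tridiagonal system
  1·m_0 + 4·m_1 + 1·m_2 = 6(Δ_1 - Δ_0) = -24
Natural end conditions: m_0 = m_2 = 0.
Hence m_0 = 0, m_1 = -6, m_2 = 0.
On [0, 1], S(x) = -1 - 1·x - 3·x² + 1·x³.
With x = 1/3: S(1/3) = -44/27.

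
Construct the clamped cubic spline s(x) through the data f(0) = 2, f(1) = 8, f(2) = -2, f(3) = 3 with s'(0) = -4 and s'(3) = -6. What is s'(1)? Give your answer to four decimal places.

With M_i denoting the second derivative at x_i, h_i = 1, 1, 1, and Δ_i = (y_(i+1) − y_i)/h_i = 6, -10, 5:
  1·M_0 + 4·M_1 + 1·M_2 = 6(Δ_1 - Δ_0) = -96
  1·M_1 + 4·M_2 + 1·M_3 = 6(Δ_2 - Δ_1) = 90
Clamped end conditions give two more equations: 2h_0·M_0 + h_0·M_1 = 6(Δ_0 - s'(0)) = 60 and h_2·M_2 + 2h_2·M_3 = 6(s'(3) - Δ_2) = -66.
Solving the tridiagonal system: M_0 = 826/15, M_1 = -752/15, M_2 = 742/15, M_3 = -866/15.
On [1, 2], s'(x) = b_1 + 2c_1·(x - 1) + 3d_1·(x - 1)² with b_1 = Δ_1 - h_1(2M_1 + M_2)/6 = -23/15, c_1 = M_1/2 = -376/15, d_1 = (M_2 - M_1)/(6h_1) = 83/5. So s'(1) = -23/15.

-1.5333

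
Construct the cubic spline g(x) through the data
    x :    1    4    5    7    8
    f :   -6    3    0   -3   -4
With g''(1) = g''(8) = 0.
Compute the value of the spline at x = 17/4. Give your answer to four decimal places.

With m_i denoting the second derivative at x_i, h_i = 3, 1, 2, 1, and Δ_i = (y_(i+1) − y_i)/h_i = 3, -3, -3/2, -1:
  3·m_0 + 8·m_1 + 1·m_2 = 6(Δ_1 - Δ_0) = -36
  1·m_1 + 6·m_2 + 2·m_3 = 6(Δ_2 - Δ_1) = 9
  2·m_2 + 6·m_3 + 1·m_4 = 6(Δ_3 - Δ_2) = 3
Natural end conditions: m_0 = m_4 = 0.
Solving the tridiagonal system: m_0 = 0, m_1 = -24/5, m_2 = 12/5, m_3 = -3/10, m_4 = 0.
On [4, 5], g(x) = 3 - 9/5·(x - 4) - 12/5·(x - 4)² + 6/5·(x - 4)³.
With (x - 4) = 1/4: g(17/4) = 387/160.

2.4188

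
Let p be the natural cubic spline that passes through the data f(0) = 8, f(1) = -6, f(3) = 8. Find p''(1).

With M_i denoting the second derivative at x_i, h_i = 1, 2, and Δ_i = (y_(i+1) − y_i)/h_i = -14, 7:
  1·M_0 + 6·M_1 + 2·M_2 = 6(Δ_1 - Δ_0) = 126
Natural end conditions: M_0 = M_2 = 0.
Solving: M_0 = 0, M_1 = 21, M_2 = 0.

21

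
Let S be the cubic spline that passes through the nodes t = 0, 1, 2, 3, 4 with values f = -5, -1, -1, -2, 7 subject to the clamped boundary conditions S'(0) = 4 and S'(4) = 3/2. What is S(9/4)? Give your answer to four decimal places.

Put M_i = S'' at the i-th knot. Here h = (1, 1, 1, 1) and Δ = (4, 0, -1, 9), so the interior equations h_(i-1)·M_(i-1) + 2(h_(i-1)+h_i)·M_i + h_i·M_(i+1) = 6(Δ_i − Δ_(i-1)) read
  1·M_0 + 4·M_1 + 1·M_2 = 6(Δ_1 - Δ_0) = -24
  1·M_1 + 4·M_2 + 1·M_3 = 6(Δ_2 - Δ_1) = -6
  1·M_2 + 4·M_3 + 1·M_4 = 6(Δ_3 - Δ_2) = 60
Clamped end conditions give two more equations: 2h_0·M_0 + h_0·M_1 = 6(Δ_0 - S'(0)) = 0 and h_3·M_3 + 2h_3·M_4 = 6(S'(4) - Δ_3) = -45.
Hence M_0 = 139/56, M_1 = -139/28, M_2 = -53/8, M_3 = 713/28, M_4 = -1973/56.
On [2, 3], S(t) = -1 - 85/28·(t - 2) - 53/16·(t - 2)² + 599/112·(t - 2)³.
With (t - 2) = 1/4: S(9/4) = -13493/7168.

-1.8824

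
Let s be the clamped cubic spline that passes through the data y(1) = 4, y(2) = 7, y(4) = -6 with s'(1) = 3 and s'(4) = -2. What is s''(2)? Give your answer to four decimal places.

Put M_i = s'' at the i-th knot. Here h = (1, 2) and Δ = (3, -13/2), so the interior equations h_(i-1)·M_(i-1) + 2(h_(i-1)+h_i)·M_i + h_i·M_(i+1) = 6(Δ_i − Δ_(i-1)) read
  1·M_0 + 6·M_1 + 2·M_2 = 6(Δ_1 - Δ_0) = -57
Clamped end conditions give two more equations: 2h_0·M_0 + h_0·M_1 = 6(Δ_0 - s'(1)) = 0 and h_1·M_1 + 2h_1·M_2 = 6(s'(4) - Δ_1) = 27.
Solving the tridiagonal system: M_0 = 47/6, M_1 = -47/3, M_2 = 175/12.

-15.6667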